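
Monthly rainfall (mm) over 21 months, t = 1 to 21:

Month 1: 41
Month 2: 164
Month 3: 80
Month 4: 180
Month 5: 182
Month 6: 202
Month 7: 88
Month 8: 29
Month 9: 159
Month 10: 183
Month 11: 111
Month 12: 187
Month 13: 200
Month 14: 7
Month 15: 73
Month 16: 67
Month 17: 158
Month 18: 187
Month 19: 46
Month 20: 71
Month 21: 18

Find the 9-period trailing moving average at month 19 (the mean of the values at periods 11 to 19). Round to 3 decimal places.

Sum of periods 11–19: 111 + 187 + 200 + 7 + 73 + 67 + 158 + 187 + 46 = 1036
Divide by 9: 1036 / 9 = 115.111

115.111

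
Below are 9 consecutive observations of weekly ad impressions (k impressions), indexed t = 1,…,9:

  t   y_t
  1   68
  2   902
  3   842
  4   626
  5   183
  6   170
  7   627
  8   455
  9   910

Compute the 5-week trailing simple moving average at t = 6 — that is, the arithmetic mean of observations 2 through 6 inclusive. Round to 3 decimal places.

Sum of periods 2–6: 902 + 842 + 626 + 183 + 170 = 2723
Divide by 5: 2723 / 5 = 544.600

544.600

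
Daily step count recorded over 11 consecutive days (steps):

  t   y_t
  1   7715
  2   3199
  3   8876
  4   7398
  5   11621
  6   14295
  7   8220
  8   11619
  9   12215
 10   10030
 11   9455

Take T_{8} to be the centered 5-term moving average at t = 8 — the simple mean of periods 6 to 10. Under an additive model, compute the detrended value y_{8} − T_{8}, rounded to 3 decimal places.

343.200

Trend T_8 = (14295 + 8220 + 11619 + 12215 + 10030) / 5 = 56379/5 = 11275.80000
Detrended value: 11619 − 11275.80000 = 343.200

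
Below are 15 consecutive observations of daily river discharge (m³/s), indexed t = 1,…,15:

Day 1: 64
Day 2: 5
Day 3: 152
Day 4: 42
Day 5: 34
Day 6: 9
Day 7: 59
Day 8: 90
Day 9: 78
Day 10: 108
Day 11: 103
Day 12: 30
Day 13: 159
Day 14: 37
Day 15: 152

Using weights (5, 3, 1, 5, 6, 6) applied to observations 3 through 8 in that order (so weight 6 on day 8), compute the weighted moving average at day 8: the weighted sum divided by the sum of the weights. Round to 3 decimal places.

71.500

Weighted sum: 5·152 + 3·42 + 1·34 + 5·9 + 6·59 + 6·90 = 760 + 126 + 34 + 45 + 354 + 540 = 1859
Weight total: 5 + 3 + 1 + 5 + 6 + 6 = 26
WMA = 1859 / 26 = 71.500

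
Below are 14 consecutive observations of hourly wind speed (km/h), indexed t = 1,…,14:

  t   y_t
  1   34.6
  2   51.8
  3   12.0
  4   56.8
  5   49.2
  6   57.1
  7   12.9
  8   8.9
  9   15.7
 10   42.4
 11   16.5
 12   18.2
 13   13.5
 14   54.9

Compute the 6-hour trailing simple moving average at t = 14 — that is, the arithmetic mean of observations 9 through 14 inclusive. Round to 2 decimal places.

26.87

Sum of periods 9–14: 15.7 + 42.4 + 16.5 + 18.2 + 13.5 + 54.9 = 161.2
Divide by 6: 161.2 / 6 = 26.87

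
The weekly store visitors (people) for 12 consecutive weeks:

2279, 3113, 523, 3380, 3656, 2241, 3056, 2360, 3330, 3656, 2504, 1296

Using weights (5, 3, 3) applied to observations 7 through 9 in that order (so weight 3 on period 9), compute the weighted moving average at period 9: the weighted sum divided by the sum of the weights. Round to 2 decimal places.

Weighted sum: 5·3056 + 3·2360 + 3·3330 = 15280 + 7080 + 9990 = 32350
Weight total: 5 + 3 + 3 = 11
WMA = 32350 / 11 = 2940.91

2940.91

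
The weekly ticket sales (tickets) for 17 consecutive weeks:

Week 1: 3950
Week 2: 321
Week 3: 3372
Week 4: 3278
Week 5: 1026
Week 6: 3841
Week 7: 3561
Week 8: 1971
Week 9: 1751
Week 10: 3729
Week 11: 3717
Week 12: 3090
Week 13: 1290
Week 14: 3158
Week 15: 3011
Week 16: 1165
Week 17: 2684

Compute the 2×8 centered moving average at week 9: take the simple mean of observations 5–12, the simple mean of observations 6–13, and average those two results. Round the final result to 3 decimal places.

2852.250

Sum over 5–12: 1026 + 3841 + 3561 + 1971 + 1751 + 3729 + 3717 + 3090 = 22686
Sum over 6–13: 3841 + 3561 + 1971 + 1751 + 3729 + 3717 + 3090 + 1290 = 22950
CMA at t=9 = (22686 + 22950) / (2·8) = 45636 / 16 = 2852.250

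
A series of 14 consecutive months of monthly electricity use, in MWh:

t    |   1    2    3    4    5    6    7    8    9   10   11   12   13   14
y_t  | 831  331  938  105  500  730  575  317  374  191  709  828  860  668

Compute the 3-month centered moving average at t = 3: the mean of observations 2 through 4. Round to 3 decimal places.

458.000

Sum of periods 2–4: 331 + 938 + 105 = 1374
Divide by 3: 1374 / 3 = 458.000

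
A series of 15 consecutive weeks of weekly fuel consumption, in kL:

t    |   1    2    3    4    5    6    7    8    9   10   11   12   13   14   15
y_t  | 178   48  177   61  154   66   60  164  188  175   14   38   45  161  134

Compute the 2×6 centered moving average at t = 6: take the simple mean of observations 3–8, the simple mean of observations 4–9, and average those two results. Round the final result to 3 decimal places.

114.583

Sum over 3–8: 177 + 61 + 154 + 66 + 60 + 164 = 682
Sum over 4–9: 61 + 154 + 66 + 60 + 164 + 188 = 693
CMA at t=6 = (682 + 693) / (2·6) = 1375 / 12 = 114.583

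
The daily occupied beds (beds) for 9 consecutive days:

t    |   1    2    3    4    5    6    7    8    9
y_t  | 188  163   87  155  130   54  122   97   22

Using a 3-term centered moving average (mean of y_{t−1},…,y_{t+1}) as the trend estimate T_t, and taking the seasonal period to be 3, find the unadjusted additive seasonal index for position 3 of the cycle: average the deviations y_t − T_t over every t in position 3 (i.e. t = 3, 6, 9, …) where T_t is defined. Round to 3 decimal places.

Season position 3 occurs at t = 3, 6 (where T_t is defined).
t=3: T_3 = 135.00000; y_3 − T_3 = 87 − 135.00000 = -48.00000
t=6: T_6 = 102.00000; y_6 − T_6 = 54 − 102.00000 = -48.00000
Mean deviation: (-48.00000 + -48.00000) / 2 = -48.000

-48.000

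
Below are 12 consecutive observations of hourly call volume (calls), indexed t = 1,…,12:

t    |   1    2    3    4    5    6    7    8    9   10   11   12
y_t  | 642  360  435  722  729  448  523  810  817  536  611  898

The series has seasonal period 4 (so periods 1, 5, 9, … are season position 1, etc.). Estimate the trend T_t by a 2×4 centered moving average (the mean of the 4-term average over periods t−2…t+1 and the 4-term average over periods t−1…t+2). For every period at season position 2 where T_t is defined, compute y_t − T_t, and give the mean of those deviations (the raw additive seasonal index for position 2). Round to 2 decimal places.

Season position 2 occurs at t = 6, 10 (where T_t is defined).
t=6: T_6 = 616.5000; y_6 − T_6 = 448 − 616.5000 = -168.5000
t=10: T_10 = 704.5000; y_10 − T_10 = 536 − 704.5000 = -168.5000
Mean deviation: (-168.5000 + -168.5000) / 2 = -168.50

-168.50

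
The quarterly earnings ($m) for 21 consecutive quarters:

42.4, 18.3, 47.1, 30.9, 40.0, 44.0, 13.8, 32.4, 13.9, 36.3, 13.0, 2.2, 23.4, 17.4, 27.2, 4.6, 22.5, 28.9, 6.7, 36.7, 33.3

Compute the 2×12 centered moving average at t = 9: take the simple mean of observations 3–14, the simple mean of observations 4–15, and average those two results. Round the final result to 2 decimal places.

25.37

Sum over 3–14: 47.1 + 30.9 + 40.0 + 44.0 + 13.8 + 32.4 + 13.9 + 36.3 + 13.0 + 2.2 + 23.4 + 17.4 = 314.4
Sum over 4–15: 30.9 + 40.0 + 44.0 + 13.8 + 32.4 + 13.9 + 36.3 + 13.0 + 2.2 + 23.4 + 17.4 + 27.2 = 294.5
CMA at t=9 = (314.4 + 294.5) / (2·12) = 608.9 / 24 = 25.37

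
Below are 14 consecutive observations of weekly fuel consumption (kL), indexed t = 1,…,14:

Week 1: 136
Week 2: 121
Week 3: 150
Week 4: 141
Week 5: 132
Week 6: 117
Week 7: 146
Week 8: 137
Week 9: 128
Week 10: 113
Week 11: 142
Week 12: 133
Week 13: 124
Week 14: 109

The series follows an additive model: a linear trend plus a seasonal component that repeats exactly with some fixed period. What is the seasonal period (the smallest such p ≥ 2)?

First differences y_{t+1} − y_t: -15, 29, -9, -9, -15, 29, -9, -9, -15, 29, …
The difference pattern repeats every 4 terms and not for any smaller step, so p = 4.

4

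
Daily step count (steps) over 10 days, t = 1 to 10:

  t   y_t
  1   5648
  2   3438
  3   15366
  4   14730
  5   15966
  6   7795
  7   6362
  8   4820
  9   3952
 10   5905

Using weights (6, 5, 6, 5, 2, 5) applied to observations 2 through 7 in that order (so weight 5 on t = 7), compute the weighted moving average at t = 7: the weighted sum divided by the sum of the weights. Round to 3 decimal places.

Weighted sum: 6·3438 + 5·15366 + 6·14730 + 5·15966 + 2·7795 + 5·6362 = 20628 + 76830 + 88380 + 79830 + 15590 + 31810 = 313068
Weight total: 6 + 5 + 6 + 5 + 2 + 5 = 29
WMA = 313068 / 29 = 10795.448

10795.448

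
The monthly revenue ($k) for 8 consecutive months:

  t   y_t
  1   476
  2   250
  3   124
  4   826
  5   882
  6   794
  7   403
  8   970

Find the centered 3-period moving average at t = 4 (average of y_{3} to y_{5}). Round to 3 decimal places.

Sum of periods 3–5: 124 + 826 + 882 = 1832
Divide by 3: 1832 / 3 = 610.667

610.667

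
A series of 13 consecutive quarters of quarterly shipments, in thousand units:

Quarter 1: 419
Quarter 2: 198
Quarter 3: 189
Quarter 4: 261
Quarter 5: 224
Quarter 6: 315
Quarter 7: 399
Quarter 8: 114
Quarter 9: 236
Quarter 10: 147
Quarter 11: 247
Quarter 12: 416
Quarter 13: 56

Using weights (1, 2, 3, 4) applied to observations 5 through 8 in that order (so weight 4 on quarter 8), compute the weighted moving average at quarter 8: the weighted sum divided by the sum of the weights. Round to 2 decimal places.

Weighted sum: 1·224 + 2·315 + 3·399 + 4·114 = 224 + 630 + 1197 + 456 = 2507
Weight total: 1 + 2 + 3 + 4 = 10
WMA = 2507 / 10 = 250.70

250.70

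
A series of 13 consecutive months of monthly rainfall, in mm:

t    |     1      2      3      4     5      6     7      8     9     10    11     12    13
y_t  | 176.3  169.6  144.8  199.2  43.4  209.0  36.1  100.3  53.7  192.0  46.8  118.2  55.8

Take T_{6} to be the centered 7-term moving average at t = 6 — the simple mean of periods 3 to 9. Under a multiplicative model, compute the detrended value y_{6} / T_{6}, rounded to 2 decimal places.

Trend T_6 = (144.8 + 199.2 + 43.4 + 209.0 + 36.1 + 100.3 + 53.7) / 7 = 786.5/7 = 112.3571
Ratio to trend: 209.0 / 112.3571 = 1.86

1.86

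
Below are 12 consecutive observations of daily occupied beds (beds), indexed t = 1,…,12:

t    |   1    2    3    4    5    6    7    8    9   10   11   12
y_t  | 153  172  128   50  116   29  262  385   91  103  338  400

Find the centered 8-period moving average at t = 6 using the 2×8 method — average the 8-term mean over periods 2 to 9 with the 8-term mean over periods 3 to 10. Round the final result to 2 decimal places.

Sum over 2–9: 172 + 128 + 50 + 116 + 29 + 262 + 385 + 91 = 1233
Sum over 3–10: 128 + 50 + 116 + 29 + 262 + 385 + 91 + 103 = 1164
CMA at t=6 = (1233 + 1164) / (2·8) = 2397 / 16 = 149.81

149.81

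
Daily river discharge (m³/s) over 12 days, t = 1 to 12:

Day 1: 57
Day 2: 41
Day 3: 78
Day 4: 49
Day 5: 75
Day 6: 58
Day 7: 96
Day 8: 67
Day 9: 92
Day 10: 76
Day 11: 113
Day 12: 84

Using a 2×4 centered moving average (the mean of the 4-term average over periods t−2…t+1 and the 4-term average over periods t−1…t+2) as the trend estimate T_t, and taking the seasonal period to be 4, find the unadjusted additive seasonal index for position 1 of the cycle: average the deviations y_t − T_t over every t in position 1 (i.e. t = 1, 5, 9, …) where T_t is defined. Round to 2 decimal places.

7.44

Season position 1 occurs at t = 5, 9 (where T_t is defined).
t=5: T_5 = 67.2500; y_5 − T_5 = 75 − 67.2500 = 7.7500
t=9: T_9 = 84.8750; y_9 − T_9 = 92 − 84.8750 = 7.1250
Mean deviation: (7.7500 + 7.1250) / 2 = 7.44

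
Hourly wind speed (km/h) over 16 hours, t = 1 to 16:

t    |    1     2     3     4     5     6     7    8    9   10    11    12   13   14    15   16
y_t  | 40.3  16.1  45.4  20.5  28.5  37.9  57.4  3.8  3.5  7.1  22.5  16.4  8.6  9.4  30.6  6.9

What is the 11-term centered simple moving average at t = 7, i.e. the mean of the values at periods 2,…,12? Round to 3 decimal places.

Sum of periods 2–12: 16.1 + 45.4 + 20.5 + 28.5 + 37.9 + 57.4 + 3.8 + 3.5 + 7.1 + 22.5 + 16.4 = 259.1
Divide by 11: 259.1 / 11 = 23.555

23.555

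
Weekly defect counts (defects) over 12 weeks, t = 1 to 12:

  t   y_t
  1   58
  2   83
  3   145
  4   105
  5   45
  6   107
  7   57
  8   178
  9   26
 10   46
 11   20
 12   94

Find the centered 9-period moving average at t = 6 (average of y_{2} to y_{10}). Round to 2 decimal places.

88.00

Sum of periods 2–10: 83 + 145 + 105 + 45 + 107 + 57 + 178 + 26 + 46 = 792
Divide by 9: 792 / 9 = 88.00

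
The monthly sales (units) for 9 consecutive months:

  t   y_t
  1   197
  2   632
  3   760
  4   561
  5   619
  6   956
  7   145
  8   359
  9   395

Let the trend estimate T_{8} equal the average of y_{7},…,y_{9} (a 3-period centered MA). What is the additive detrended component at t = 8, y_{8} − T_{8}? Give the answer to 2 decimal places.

59.33

Trend T_8 = (145 + 359 + 395) / 3 = 899/3 = 299.6667
Detrended value: 359 − 299.6667 = 59.33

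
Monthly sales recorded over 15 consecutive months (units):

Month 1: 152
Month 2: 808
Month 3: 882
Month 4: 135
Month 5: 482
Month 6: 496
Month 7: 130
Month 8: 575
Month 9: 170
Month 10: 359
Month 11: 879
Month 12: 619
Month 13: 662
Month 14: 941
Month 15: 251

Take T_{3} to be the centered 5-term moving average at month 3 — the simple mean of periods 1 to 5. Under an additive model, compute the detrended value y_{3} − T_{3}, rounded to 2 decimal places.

390.20

Trend T_3 = (152 + 808 + 882 + 135 + 482) / 5 = 2459/5 = 491.8000
Detrended value: 882 − 491.8000 = 390.20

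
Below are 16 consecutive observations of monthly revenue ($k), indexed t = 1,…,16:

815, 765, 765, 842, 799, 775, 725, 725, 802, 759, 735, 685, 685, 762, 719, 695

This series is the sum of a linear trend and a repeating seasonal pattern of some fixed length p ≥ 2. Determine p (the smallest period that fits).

First differences y_{t+1} − y_t: -50, 0, 77, -43, -24, -50, 0, 77, -43, -24, -50, 0, …
The difference pattern repeats every 5 terms and not for any smaller step, so p = 5.

5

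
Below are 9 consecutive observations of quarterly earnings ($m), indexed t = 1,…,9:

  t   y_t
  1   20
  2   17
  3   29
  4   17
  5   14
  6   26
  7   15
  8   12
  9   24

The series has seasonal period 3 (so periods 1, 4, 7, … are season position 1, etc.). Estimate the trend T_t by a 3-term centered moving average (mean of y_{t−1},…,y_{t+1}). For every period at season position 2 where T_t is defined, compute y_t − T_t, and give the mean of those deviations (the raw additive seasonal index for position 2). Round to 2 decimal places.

Season position 2 occurs at t = 2, 5, 8 (where T_t is defined).
t=2: T_2 = 22.0000; y_2 − T_2 = 17 − 22.0000 = -5.0000
t=5: T_5 = 19.0000; y_5 − T_5 = 14 − 19.0000 = -5.0000
t=8: T_8 = 17.0000; y_8 − T_8 = 12 − 17.0000 = -5.0000
Mean deviation: (-5.0000 + -5.0000 + -5.0000) / 3 = -5.00

-5.00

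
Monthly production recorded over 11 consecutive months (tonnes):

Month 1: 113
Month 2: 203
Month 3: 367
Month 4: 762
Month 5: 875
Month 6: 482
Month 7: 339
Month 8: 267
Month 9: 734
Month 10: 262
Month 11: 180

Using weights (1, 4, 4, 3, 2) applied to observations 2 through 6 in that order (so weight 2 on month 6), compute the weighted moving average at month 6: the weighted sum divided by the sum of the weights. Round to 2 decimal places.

Weighted sum: 1·203 + 4·367 + 4·762 + 3·875 + 2·482 = 203 + 1468 + 3048 + 2625 + 964 = 8308
Weight total: 1 + 4 + 4 + 3 + 2 = 14
WMA = 8308 / 14 = 593.43

593.43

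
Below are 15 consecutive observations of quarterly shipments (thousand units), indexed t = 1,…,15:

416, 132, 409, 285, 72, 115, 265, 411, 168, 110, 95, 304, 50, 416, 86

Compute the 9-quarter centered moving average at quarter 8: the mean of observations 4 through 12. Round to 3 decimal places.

Sum of periods 4–12: 285 + 72 + 115 + 265 + 411 + 168 + 110 + 95 + 304 = 1825
Divide by 9: 1825 / 9 = 202.778

202.778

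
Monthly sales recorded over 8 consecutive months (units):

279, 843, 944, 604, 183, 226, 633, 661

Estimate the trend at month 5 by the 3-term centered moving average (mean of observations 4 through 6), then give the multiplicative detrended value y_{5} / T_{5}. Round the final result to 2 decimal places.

0.54

Trend T_5 = (604 + 183 + 226) / 3 = 1013/3 = 337.6667
Ratio to trend: 183 / 337.6667 = 0.54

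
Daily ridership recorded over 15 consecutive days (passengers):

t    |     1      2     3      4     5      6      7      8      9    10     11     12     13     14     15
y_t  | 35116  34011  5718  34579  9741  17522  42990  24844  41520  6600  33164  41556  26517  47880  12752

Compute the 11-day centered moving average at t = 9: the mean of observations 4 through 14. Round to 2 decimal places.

29719.36

Sum of periods 4–14: 34579 + 9741 + 17522 + 42990 + 24844 + 41520 + 6600 + 33164 + 41556 + 26517 + 47880 = 326913
Divide by 11: 326913 / 11 = 29719.36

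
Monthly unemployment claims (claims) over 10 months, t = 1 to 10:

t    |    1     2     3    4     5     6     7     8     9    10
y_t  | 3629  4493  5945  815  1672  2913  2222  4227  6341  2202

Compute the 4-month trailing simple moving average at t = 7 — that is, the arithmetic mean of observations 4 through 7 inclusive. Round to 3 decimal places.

Sum of periods 4–7: 815 + 1672 + 2913 + 2222 = 7622
Divide by 4: 7622 / 4 = 1905.500

1905.500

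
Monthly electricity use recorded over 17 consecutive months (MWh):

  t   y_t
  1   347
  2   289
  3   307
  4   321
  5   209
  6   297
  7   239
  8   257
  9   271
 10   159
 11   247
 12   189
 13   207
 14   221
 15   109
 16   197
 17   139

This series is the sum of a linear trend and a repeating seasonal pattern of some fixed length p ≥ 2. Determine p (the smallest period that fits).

5

First differences y_{t+1} − y_t: -58, 18, 14, -112, 88, -58, 18, 14, -112, 88, -58, 18, …
The difference pattern repeats every 5 terms and not for any smaller step, so p = 5.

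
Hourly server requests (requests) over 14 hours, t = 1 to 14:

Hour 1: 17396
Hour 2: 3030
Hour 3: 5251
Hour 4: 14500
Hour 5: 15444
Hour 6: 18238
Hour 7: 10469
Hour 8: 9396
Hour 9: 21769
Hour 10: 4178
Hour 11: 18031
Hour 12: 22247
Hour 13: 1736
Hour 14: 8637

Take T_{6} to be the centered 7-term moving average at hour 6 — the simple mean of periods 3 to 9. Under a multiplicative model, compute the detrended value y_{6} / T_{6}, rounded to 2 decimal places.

1.34

Trend T_6 = (5251 + 14500 + 15444 + 18238 + 10469 + 9396 + 21769) / 7 = 95067/7 = 13581.0000
Ratio to trend: 18238 / 13581.0000 = 1.34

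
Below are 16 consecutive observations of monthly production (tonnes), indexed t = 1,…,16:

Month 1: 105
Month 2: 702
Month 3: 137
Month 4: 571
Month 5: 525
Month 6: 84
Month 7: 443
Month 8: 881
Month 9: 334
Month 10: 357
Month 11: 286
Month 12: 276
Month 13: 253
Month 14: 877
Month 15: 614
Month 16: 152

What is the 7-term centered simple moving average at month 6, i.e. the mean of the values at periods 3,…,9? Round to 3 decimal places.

Sum of periods 3–9: 137 + 571 + 525 + 84 + 443 + 881 + 334 = 2975
Divide by 7: 2975 / 7 = 425.000

425.000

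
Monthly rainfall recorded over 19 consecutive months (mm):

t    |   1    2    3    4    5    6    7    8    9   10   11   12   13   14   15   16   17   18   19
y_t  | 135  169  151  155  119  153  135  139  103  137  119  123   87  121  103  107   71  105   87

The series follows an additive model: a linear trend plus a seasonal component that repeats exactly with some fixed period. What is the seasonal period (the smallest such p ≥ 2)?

4

First differences y_{t+1} − y_t: 34, -18, 4, -36, 34, -18, 4, -36, 34, -18, …
The difference pattern repeats every 4 terms and not for any smaller step, so p = 4.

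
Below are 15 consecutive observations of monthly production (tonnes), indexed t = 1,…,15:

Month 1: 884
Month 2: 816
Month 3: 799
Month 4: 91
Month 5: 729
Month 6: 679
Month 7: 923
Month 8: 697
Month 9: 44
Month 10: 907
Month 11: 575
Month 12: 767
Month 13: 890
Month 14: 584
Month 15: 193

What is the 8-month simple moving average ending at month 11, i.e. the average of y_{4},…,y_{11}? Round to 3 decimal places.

Sum of periods 4–11: 91 + 729 + 679 + 923 + 697 + 44 + 907 + 575 = 4645
Divide by 8: 4645 / 8 = 580.625

580.625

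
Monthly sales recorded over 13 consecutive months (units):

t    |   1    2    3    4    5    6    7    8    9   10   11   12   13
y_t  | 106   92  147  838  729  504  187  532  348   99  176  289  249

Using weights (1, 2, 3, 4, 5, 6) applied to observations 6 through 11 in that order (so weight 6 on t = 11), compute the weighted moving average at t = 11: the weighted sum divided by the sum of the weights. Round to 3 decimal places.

257.952

Weighted sum: 1·504 + 2·187 + 3·532 + 4·348 + 5·99 + 6·176 = 504 + 374 + 1596 + 1392 + 495 + 1056 = 5417
Weight total: 1 + 2 + 3 + 4 + 5 + 6 = 21
WMA = 5417 / 21 = 257.952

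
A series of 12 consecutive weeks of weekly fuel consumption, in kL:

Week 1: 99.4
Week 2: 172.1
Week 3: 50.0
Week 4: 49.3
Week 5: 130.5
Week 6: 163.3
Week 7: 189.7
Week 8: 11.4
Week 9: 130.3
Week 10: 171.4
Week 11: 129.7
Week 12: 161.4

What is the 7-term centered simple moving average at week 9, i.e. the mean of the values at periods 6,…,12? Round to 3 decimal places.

136.743

Sum of periods 6–12: 163.3 + 189.7 + 11.4 + 130.3 + 171.4 + 129.7 + 161.4 = 957.2
Divide by 7: 957.2 / 7 = 136.743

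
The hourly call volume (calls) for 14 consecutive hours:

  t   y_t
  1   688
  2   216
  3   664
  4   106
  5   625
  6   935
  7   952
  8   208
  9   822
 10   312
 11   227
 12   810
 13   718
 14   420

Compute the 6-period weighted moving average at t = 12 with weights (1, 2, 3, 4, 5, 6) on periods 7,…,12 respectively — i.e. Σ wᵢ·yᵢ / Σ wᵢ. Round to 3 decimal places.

Weighted sum: 1·952 + 2·208 + 3·822 + 4·312 + 5·227 + 6·810 = 952 + 416 + 2466 + 1248 + 1135 + 4860 = 11077
Weight total: 1 + 2 + 3 + 4 + 5 + 6 = 21
WMA = 11077 / 21 = 527.476

527.476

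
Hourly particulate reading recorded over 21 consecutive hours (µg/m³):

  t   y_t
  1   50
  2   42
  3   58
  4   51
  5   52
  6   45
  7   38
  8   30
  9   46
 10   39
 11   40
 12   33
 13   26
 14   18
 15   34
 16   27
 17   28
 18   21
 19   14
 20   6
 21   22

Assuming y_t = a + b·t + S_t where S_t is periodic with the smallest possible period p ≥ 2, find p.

6

First differences y_{t+1} − y_t: -8, 16, -7, 1, -7, -7, -8, 16, -7, 1, -7, -7, -8, 16, …
The difference pattern repeats every 6 terms and not for any smaller step, so p = 6.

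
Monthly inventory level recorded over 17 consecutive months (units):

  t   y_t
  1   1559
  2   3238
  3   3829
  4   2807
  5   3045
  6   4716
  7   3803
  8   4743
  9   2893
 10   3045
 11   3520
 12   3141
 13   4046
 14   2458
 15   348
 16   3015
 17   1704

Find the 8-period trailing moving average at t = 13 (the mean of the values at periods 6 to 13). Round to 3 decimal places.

3738.375

Sum of periods 6–13: 4716 + 3803 + 4743 + 2893 + 3045 + 3520 + 3141 + 4046 = 29907
Divide by 8: 29907 / 8 = 3738.375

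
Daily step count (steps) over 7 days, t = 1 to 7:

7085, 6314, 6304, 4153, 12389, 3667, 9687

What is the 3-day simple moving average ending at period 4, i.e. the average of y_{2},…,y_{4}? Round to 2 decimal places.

5590.33

Sum of periods 2–4: 6314 + 6304 + 4153 = 16771
Divide by 3: 16771 / 3 = 5590.33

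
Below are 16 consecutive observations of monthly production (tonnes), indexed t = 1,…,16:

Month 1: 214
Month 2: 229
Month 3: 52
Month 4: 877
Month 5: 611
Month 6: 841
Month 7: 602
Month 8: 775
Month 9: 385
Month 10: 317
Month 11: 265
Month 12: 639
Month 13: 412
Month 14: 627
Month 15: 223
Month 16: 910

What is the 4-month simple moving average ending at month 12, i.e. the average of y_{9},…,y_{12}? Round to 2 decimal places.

401.50

Sum of periods 9–12: 385 + 317 + 265 + 639 = 1606
Divide by 4: 1606 / 4 = 401.50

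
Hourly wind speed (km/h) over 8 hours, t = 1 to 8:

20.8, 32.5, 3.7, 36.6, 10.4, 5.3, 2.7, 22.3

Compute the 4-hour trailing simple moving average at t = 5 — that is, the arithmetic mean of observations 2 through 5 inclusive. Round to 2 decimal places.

20.80

Sum of periods 2–5: 32.5 + 3.7 + 36.6 + 10.4 = 83.2
Divide by 4: 83.2 / 4 = 20.80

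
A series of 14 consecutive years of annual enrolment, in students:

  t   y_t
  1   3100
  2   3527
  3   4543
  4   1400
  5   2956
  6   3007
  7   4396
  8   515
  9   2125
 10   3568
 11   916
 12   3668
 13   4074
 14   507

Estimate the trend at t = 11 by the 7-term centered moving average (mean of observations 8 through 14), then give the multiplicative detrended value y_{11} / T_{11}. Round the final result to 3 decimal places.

Trend T_11 = (515 + 2125 + 3568 + 916 + 3668 + 4074 + 507) / 7 = 15373/7 = 2196.14286
Ratio to trend: 916 / 2196.14286 = 0.417

0.417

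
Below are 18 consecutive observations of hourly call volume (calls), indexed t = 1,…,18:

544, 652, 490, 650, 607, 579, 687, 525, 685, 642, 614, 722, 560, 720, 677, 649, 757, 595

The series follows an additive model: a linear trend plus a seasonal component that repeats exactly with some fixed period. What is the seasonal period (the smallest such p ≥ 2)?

First differences y_{t+1} − y_t: 108, -162, 160, -43, -28, 108, -162, 160, -43, -28, 108, -162, …
The difference pattern repeats every 5 terms and not for any smaller step, so p = 5.

5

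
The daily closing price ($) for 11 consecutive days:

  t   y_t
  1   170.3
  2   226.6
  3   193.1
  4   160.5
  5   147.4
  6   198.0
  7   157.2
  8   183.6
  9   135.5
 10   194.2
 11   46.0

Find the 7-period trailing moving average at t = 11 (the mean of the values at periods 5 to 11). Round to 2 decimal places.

151.70

Sum of periods 5–11: 147.4 + 198.0 + 157.2 + 183.6 + 135.5 + 194.2 + 46.0 = 1061.9
Divide by 7: 1061.9 / 7 = 151.70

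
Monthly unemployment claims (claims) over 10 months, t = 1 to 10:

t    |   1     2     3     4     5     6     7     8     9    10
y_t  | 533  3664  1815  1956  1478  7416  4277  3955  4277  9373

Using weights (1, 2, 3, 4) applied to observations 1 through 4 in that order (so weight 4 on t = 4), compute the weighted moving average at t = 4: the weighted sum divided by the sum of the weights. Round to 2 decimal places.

Weighted sum: 1·533 + 2·3664 + 3·1815 + 4·1956 = 533 + 7328 + 5445 + 7824 = 21130
Weight total: 1 + 2 + 3 + 4 = 10
WMA = 21130 / 10 = 2113.00

2113.00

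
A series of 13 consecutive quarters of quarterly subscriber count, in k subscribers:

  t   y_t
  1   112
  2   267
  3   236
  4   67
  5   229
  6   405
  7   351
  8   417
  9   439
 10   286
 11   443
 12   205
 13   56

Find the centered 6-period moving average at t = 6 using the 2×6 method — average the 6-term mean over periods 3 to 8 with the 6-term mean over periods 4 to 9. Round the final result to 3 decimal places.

301.083

Sum over 3–8: 236 + 67 + 229 + 405 + 351 + 417 = 1705
Sum over 4–9: 67 + 229 + 405 + 351 + 417 + 439 = 1908
CMA at t=6 = (1705 + 1908) / (2·6) = 3613 / 12 = 301.083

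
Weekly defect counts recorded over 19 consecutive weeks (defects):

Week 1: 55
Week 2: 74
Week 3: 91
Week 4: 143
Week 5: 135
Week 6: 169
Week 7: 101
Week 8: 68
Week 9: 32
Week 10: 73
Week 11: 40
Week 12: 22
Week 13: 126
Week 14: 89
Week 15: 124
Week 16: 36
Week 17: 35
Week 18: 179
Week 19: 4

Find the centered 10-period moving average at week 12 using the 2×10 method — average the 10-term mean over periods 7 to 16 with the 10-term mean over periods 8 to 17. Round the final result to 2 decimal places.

67.80

Sum over 7–16: 101 + 68 + 32 + 73 + 40 + 22 + 126 + 89 + 124 + 36 = 711
Sum over 8–17: 68 + 32 + 73 + 40 + 22 + 126 + 89 + 124 + 36 + 35 = 645
CMA at t=12 = (711 + 645) / (2·10) = 1356 / 20 = 67.80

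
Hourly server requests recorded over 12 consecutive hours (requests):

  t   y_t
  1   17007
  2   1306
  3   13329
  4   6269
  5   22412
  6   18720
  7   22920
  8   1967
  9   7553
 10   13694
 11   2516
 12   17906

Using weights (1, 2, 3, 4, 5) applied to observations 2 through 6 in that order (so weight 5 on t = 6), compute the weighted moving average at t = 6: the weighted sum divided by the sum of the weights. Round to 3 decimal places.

15334.600

Weighted sum: 1·1306 + 2·13329 + 3·6269 + 4·22412 + 5·18720 = 1306 + 26658 + 18807 + 89648 + 93600 = 230019
Weight total: 1 + 2 + 3 + 4 + 5 = 15
WMA = 230019 / 15 = 15334.600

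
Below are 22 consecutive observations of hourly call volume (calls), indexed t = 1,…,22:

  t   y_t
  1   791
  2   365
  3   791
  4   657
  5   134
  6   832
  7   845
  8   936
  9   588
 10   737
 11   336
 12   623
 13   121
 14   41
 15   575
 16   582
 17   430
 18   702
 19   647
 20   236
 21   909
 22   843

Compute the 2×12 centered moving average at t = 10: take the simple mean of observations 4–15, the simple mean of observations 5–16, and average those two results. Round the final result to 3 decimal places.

Sum over 4–15: 657 + 134 + 832 + 845 + 936 + 588 + 737 + 336 + 623 + 121 + 41 + 575 = 6425
Sum over 5–16: 134 + 832 + 845 + 936 + 588 + 737 + 336 + 623 + 121 + 41 + 575 + 582 = 6350
CMA at t=10 = (6425 + 6350) / (2·12) = 12775 / 24 = 532.292

532.292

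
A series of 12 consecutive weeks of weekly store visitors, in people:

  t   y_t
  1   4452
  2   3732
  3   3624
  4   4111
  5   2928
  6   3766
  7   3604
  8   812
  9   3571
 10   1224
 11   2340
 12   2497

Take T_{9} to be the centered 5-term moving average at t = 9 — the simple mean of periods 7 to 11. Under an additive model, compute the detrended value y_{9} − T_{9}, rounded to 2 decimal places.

Trend T_9 = (3604 + 812 + 3571 + 1224 + 2340) / 5 = 11551/5 = 2310.2000
Detrended value: 3571 − 2310.2000 = 1260.80

1260.80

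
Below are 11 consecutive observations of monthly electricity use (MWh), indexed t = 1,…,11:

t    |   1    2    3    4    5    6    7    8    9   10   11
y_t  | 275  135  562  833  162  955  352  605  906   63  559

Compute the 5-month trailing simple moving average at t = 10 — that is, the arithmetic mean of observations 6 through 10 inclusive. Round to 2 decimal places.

Sum of periods 6–10: 955 + 352 + 605 + 906 + 63 = 2881
Divide by 5: 2881 / 5 = 576.20

576.20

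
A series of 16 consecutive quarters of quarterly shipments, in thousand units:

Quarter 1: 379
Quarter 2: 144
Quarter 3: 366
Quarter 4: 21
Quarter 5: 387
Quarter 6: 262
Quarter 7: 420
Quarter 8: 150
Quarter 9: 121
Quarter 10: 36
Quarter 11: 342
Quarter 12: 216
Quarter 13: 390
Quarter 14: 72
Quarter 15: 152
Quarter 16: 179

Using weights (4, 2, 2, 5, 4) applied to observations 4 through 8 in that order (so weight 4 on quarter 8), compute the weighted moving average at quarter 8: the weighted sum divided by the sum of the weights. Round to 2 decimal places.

240.12

Weighted sum: 4·21 + 2·387 + 2·262 + 5·420 + 4·150 = 84 + 774 + 524 + 2100 + 600 = 4082
Weight total: 4 + 2 + 2 + 5 + 4 = 17
WMA = 4082 / 17 = 240.12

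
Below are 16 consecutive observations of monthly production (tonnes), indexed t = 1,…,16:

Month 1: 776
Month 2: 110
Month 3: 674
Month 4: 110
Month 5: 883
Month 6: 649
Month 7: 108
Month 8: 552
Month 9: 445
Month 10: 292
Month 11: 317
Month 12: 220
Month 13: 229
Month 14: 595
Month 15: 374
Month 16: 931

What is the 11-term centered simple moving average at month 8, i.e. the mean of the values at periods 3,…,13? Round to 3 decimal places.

407.182

Sum of periods 3–13: 674 + 110 + 883 + 649 + 108 + 552 + 445 + 292 + 317 + 220 + 229 = 4479
Divide by 11: 4479 / 11 = 407.182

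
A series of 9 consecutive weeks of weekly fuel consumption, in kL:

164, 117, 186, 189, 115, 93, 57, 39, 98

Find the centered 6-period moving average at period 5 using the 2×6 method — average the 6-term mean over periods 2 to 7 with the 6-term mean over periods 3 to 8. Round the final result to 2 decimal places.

119.67

Sum over 2–7: 117 + 186 + 189 + 115 + 93 + 57 = 757
Sum over 3–8: 186 + 189 + 115 + 93 + 57 + 39 = 679
CMA at t=5 = (757 + 679) / (2·6) = 1436 / 12 = 119.67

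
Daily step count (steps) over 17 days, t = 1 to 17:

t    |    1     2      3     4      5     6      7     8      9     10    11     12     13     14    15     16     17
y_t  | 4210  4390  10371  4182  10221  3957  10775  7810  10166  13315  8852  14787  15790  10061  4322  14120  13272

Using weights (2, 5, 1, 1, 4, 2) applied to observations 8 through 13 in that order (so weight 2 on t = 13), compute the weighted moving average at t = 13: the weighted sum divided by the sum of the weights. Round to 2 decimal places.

11956.33

Weighted sum: 2·7810 + 5·10166 + 1·13315 + 1·8852 + 4·14787 + 2·15790 = 15620 + 50830 + 13315 + 8852 + 59148 + 31580 = 179345
Weight total: 2 + 5 + 1 + 1 + 4 + 2 = 15
WMA = 179345 / 15 = 11956.33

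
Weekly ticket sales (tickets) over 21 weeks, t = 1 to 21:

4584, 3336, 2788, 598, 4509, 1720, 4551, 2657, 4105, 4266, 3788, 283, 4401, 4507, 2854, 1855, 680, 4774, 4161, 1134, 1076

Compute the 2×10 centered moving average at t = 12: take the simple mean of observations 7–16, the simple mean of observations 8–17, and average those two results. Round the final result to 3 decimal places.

3133.150

Sum over 7–16: 4551 + 2657 + 4105 + 4266 + 3788 + 283 + 4401 + 4507 + 2854 + 1855 = 33267
Sum over 8–17: 2657 + 4105 + 4266 + 3788 + 283 + 4401 + 4507 + 2854 + 1855 + 680 = 29396
CMA at t=12 = (33267 + 29396) / (2·10) = 62663 / 20 = 3133.150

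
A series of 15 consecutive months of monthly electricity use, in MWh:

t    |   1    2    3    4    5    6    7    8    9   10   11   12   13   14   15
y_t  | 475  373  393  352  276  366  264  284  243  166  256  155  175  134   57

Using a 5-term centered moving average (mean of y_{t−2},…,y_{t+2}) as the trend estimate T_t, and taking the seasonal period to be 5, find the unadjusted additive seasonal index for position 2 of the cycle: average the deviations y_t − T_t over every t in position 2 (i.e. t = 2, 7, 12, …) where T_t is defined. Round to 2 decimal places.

-22.40

Season position 2 occurs at t = 7, 12 (where T_t is defined).
t=7: T_7 = 286.6000; y_7 − T_7 = 264 − 286.6000 = -22.6000
t=12: T_12 = 177.2000; y_12 − T_12 = 155 − 177.2000 = -22.2000
Mean deviation: (-22.6000 + -22.2000) / 2 = -22.40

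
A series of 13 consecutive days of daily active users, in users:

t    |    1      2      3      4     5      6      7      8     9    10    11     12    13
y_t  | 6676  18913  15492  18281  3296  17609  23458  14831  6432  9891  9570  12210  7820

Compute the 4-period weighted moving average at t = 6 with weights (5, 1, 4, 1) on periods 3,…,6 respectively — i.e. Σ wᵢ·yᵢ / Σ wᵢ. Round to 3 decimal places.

11503.091

Weighted sum: 5·15492 + 1·18281 + 4·3296 + 1·17609 = 77460 + 18281 + 13184 + 17609 = 126534
Weight total: 5 + 1 + 4 + 1 = 11
WMA = 126534 / 11 = 11503.091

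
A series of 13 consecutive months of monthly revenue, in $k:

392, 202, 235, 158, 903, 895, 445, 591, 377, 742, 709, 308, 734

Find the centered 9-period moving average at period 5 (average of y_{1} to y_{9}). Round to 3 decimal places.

Sum of periods 1–9: 392 + 202 + 235 + 158 + 903 + 895 + 445 + 591 + 377 = 4198
Divide by 9: 4198 / 9 = 466.444

466.444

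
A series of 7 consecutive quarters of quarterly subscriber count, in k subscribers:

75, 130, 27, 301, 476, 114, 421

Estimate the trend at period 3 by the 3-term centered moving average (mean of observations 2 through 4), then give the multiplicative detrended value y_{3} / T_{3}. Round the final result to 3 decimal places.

0.177

Trend T_3 = (130 + 27 + 301) / 3 = 458/3 = 152.66667
Ratio to trend: 27 / 152.66667 = 0.177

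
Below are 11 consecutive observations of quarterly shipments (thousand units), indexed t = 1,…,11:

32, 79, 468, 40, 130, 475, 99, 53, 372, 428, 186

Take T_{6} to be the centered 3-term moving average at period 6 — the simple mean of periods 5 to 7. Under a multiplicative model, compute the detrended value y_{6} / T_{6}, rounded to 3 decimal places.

Trend T_6 = (130 + 475 + 99) / 3 = 704/3 = 234.66667
Ratio to trend: 475 / 234.66667 = 2.024

2.024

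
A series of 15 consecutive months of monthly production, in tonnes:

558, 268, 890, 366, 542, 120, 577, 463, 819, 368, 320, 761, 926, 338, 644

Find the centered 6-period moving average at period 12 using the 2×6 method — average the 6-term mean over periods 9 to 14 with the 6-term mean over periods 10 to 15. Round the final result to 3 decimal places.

574.083

Sum over 9–14: 819 + 368 + 320 + 761 + 926 + 338 = 3532
Sum over 10–15: 368 + 320 + 761 + 926 + 338 + 644 = 3357
CMA at t=12 = (3532 + 3357) / (2·6) = 6889 / 12 = 574.083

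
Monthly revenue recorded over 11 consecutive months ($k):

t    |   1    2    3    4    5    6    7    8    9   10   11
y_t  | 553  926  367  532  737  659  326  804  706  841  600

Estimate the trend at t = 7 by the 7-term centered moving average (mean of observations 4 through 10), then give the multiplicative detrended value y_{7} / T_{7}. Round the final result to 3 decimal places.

0.496

Trend T_7 = (532 + 737 + 659 + 326 + 804 + 706 + 841) / 7 = 4605/7 = 657.85714
Ratio to trend: 326 / 657.85714 = 0.496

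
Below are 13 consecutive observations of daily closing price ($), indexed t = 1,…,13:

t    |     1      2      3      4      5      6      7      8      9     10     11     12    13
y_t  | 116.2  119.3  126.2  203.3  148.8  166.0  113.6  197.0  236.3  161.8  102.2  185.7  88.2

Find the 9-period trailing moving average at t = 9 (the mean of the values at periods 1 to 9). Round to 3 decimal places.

Sum of periods 1–9: 116.2 + 119.3 + 126.2 + 203.3 + 148.8 + 166.0 + 113.6 + 197.0 + 236.3 = 1426.7
Divide by 9: 1426.7 / 9 = 158.522

158.522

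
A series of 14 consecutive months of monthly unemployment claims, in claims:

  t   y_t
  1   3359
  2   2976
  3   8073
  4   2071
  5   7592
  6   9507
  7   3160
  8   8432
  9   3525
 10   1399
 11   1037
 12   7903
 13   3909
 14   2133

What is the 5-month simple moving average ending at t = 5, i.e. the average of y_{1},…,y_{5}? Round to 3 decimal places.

4814.200

Sum of periods 1–5: 3359 + 2976 + 8073 + 2071 + 7592 = 24071
Divide by 5: 24071 / 5 = 4814.200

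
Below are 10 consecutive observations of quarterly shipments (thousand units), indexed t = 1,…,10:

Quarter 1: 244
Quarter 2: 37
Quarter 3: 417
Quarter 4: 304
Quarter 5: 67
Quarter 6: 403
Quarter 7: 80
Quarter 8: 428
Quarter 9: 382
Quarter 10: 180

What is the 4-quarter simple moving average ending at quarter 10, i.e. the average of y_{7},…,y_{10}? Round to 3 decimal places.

Sum of periods 7–10: 80 + 428 + 382 + 180 = 1070
Divide by 4: 1070 / 4 = 267.500

267.500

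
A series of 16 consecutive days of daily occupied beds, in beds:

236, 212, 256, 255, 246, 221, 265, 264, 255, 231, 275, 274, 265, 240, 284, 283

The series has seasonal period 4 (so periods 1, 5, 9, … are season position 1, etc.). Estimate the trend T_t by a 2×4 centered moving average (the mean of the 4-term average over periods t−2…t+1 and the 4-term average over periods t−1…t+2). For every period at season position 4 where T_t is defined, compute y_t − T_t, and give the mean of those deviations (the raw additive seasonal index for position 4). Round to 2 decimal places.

11.58

Season position 4 occurs at t = 4, 8, 12 (where T_t is defined).
t=4: T_4 = 243.3750; y_4 − T_4 = 255 − 243.3750 = 11.6250
t=8: T_8 = 252.5000; y_8 − T_8 = 264 − 252.5000 = 11.5000
t=12: T_12 = 262.3750; y_12 − T_12 = 274 − 262.3750 = 11.6250
Mean deviation: (11.6250 + 11.5000 + 11.6250) / 3 = 11.58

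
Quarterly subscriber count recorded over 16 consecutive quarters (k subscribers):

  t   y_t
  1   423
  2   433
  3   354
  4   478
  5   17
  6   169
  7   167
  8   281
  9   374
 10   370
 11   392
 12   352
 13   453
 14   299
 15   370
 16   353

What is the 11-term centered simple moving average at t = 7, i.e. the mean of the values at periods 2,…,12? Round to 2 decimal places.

307.91

Sum of periods 2–12: 433 + 354 + 478 + 17 + 169 + 167 + 281 + 374 + 370 + 392 + 352 = 3387
Divide by 11: 3387 / 11 = 307.91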